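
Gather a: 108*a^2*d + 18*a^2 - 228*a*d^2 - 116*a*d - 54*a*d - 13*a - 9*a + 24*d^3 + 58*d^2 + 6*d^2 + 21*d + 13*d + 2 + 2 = a^2*(108*d + 18) + a*(-228*d^2 - 170*d - 22) + 24*d^3 + 64*d^2 + 34*d + 4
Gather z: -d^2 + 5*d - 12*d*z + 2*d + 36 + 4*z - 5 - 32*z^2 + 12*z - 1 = -d^2 + 7*d - 32*z^2 + z*(16 - 12*d) + 30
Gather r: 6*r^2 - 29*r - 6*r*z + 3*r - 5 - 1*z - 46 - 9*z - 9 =6*r^2 + r*(-6*z - 26) - 10*z - 60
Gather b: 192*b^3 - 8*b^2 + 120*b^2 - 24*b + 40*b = 192*b^3 + 112*b^2 + 16*b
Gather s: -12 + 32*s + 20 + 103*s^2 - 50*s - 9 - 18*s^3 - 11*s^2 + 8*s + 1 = -18*s^3 + 92*s^2 - 10*s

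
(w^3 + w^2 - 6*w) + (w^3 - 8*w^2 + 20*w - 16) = 2*w^3 - 7*w^2 + 14*w - 16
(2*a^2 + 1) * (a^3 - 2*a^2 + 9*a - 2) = 2*a^5 - 4*a^4 + 19*a^3 - 6*a^2 + 9*a - 2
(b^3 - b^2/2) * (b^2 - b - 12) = b^5 - 3*b^4/2 - 23*b^3/2 + 6*b^2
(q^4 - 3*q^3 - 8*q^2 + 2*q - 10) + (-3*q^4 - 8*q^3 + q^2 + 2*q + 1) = -2*q^4 - 11*q^3 - 7*q^2 + 4*q - 9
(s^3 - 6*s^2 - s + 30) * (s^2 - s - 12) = s^5 - 7*s^4 - 7*s^3 + 103*s^2 - 18*s - 360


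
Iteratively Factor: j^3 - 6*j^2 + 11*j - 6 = (j - 3)*(j^2 - 3*j + 2) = (j - 3)*(j - 2)*(j - 1)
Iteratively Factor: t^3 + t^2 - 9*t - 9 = (t + 1)*(t^2 - 9) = (t + 1)*(t + 3)*(t - 3)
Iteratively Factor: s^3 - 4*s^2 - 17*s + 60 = (s + 4)*(s^2 - 8*s + 15) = (s - 5)*(s + 4)*(s - 3)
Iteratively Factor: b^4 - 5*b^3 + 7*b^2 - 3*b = (b - 3)*(b^3 - 2*b^2 + b) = (b - 3)*(b - 1)*(b^2 - b) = (b - 3)*(b - 1)^2*(b)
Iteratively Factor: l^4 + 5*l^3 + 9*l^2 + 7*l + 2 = (l + 1)*(l^3 + 4*l^2 + 5*l + 2) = (l + 1)^2*(l^2 + 3*l + 2) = (l + 1)^2*(l + 2)*(l + 1)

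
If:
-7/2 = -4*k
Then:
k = 7/8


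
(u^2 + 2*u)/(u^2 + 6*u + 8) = u/(u + 4)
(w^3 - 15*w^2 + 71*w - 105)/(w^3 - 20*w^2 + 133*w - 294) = (w^2 - 8*w + 15)/(w^2 - 13*w + 42)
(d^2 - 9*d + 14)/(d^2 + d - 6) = (d - 7)/(d + 3)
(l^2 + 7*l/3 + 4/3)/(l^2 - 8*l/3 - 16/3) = (l + 1)/(l - 4)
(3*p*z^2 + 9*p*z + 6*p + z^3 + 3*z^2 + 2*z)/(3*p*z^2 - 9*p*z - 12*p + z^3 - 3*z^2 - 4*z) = (z + 2)/(z - 4)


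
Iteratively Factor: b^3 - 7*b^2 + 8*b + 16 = (b + 1)*(b^2 - 8*b + 16) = (b - 4)*(b + 1)*(b - 4)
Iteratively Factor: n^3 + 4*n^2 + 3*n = (n + 3)*(n^2 + n) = n*(n + 3)*(n + 1)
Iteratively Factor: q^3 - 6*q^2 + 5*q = (q)*(q^2 - 6*q + 5) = q*(q - 1)*(q - 5)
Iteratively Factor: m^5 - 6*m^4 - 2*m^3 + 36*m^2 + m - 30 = (m + 1)*(m^4 - 7*m^3 + 5*m^2 + 31*m - 30) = (m - 5)*(m + 1)*(m^3 - 2*m^2 - 5*m + 6) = (m - 5)*(m + 1)*(m + 2)*(m^2 - 4*m + 3) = (m - 5)*(m - 1)*(m + 1)*(m + 2)*(m - 3)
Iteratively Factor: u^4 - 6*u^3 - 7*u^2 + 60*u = (u - 5)*(u^3 - u^2 - 12*u) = u*(u - 5)*(u^2 - u - 12) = u*(u - 5)*(u + 3)*(u - 4)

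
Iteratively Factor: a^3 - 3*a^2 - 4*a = (a - 4)*(a^2 + a) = a*(a - 4)*(a + 1)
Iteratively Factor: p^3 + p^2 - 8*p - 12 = (p + 2)*(p^2 - p - 6) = (p - 3)*(p + 2)*(p + 2)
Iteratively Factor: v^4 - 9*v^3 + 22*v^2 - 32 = (v - 4)*(v^3 - 5*v^2 + 2*v + 8) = (v - 4)*(v - 2)*(v^2 - 3*v - 4) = (v - 4)^2*(v - 2)*(v + 1)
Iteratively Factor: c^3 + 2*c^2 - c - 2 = (c + 2)*(c^2 - 1) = (c - 1)*(c + 2)*(c + 1)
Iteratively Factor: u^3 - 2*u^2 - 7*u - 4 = (u - 4)*(u^2 + 2*u + 1) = (u - 4)*(u + 1)*(u + 1)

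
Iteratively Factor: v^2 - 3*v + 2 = (v - 1)*(v - 2)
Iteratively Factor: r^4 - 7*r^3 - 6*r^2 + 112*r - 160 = (r - 4)*(r^3 - 3*r^2 - 18*r + 40) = (r - 4)*(r - 2)*(r^2 - r - 20) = (r - 5)*(r - 4)*(r - 2)*(r + 4)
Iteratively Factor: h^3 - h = (h + 1)*(h^2 - h) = h*(h + 1)*(h - 1)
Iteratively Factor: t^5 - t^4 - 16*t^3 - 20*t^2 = (t)*(t^4 - t^3 - 16*t^2 - 20*t) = t*(t + 2)*(t^3 - 3*t^2 - 10*t) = t^2*(t + 2)*(t^2 - 3*t - 10) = t^2*(t + 2)^2*(t - 5)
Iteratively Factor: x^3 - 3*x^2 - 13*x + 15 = (x - 5)*(x^2 + 2*x - 3) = (x - 5)*(x - 1)*(x + 3)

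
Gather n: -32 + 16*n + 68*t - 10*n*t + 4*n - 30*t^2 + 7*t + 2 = n*(20 - 10*t) - 30*t^2 + 75*t - 30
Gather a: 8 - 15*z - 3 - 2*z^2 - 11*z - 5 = -2*z^2 - 26*z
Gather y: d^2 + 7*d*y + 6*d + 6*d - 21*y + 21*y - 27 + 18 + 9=d^2 + 7*d*y + 12*d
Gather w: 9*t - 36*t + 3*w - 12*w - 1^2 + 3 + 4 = -27*t - 9*w + 6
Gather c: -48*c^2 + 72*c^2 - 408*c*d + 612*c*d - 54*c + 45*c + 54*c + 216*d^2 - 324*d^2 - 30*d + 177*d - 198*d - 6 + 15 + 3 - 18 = 24*c^2 + c*(204*d + 45) - 108*d^2 - 51*d - 6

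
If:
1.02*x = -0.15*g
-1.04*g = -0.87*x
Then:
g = 0.00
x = 0.00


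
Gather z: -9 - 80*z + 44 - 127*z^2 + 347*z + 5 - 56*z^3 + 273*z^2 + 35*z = -56*z^3 + 146*z^2 + 302*z + 40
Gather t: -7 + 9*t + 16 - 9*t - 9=0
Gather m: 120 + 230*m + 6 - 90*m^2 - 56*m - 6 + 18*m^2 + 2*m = -72*m^2 + 176*m + 120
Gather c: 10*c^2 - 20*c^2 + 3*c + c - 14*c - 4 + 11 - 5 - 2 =-10*c^2 - 10*c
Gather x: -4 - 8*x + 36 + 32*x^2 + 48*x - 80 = 32*x^2 + 40*x - 48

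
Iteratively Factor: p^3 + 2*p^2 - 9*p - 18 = (p + 3)*(p^2 - p - 6) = (p + 2)*(p + 3)*(p - 3)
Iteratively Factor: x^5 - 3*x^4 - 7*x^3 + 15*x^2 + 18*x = (x)*(x^4 - 3*x^3 - 7*x^2 + 15*x + 18) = x*(x + 2)*(x^3 - 5*x^2 + 3*x + 9) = x*(x - 3)*(x + 2)*(x^2 - 2*x - 3) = x*(x - 3)*(x + 1)*(x + 2)*(x - 3)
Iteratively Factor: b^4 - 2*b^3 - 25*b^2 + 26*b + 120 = (b - 5)*(b^3 + 3*b^2 - 10*b - 24) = (b - 5)*(b - 3)*(b^2 + 6*b + 8) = (b - 5)*(b - 3)*(b + 4)*(b + 2)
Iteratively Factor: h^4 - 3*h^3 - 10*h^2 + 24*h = (h - 2)*(h^3 - h^2 - 12*h) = (h - 4)*(h - 2)*(h^2 + 3*h) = h*(h - 4)*(h - 2)*(h + 3)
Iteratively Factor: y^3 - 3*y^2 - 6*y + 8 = (y - 1)*(y^2 - 2*y - 8) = (y - 4)*(y - 1)*(y + 2)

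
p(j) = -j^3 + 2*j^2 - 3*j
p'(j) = -3*j^2 + 4*j - 3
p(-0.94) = 5.42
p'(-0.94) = -9.41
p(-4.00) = 108.00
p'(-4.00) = -67.00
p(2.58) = -11.60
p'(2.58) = -12.65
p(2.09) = -6.66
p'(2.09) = -7.74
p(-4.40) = 137.10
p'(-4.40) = -78.68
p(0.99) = -1.98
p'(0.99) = -1.98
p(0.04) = -0.12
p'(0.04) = -2.84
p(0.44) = -1.02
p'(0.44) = -1.82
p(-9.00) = 918.00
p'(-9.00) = -282.00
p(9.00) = -594.00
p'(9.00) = -210.00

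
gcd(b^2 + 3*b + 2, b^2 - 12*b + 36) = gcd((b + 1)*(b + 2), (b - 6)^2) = 1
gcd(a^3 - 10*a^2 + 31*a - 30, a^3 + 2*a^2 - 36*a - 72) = 1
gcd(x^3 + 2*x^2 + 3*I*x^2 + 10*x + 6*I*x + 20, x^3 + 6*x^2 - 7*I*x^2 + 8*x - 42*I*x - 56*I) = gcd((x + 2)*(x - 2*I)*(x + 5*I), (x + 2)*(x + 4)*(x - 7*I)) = x + 2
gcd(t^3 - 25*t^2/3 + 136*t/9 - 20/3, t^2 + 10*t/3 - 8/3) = t - 2/3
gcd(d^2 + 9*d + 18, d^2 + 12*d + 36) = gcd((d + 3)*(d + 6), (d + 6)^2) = d + 6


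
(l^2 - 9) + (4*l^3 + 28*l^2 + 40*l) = 4*l^3 + 29*l^2 + 40*l - 9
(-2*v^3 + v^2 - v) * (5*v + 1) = -10*v^4 + 3*v^3 - 4*v^2 - v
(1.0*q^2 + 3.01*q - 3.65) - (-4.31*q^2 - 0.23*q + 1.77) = 5.31*q^2 + 3.24*q - 5.42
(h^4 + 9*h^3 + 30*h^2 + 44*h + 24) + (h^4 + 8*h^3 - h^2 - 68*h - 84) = 2*h^4 + 17*h^3 + 29*h^2 - 24*h - 60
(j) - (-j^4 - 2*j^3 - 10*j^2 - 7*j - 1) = j^4 + 2*j^3 + 10*j^2 + 8*j + 1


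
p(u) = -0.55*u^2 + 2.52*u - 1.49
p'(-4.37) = 7.33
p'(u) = 2.52 - 1.1*u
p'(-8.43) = 11.79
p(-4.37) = -23.01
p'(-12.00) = 15.72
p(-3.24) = -15.43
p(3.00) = 1.12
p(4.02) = -0.25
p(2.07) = 1.37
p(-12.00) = -110.93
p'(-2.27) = 5.02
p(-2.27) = -10.04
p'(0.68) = 1.77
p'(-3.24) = 6.08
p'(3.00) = -0.78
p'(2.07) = 0.24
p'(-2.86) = 5.67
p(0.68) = -0.03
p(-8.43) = -61.82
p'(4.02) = -1.90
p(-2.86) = -13.20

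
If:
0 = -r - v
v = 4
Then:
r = -4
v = 4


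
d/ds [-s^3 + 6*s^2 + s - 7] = -3*s^2 + 12*s + 1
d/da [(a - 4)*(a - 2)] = 2*a - 6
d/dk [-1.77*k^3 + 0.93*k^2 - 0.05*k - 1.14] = -5.31*k^2 + 1.86*k - 0.05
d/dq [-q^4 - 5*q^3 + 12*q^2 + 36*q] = -4*q^3 - 15*q^2 + 24*q + 36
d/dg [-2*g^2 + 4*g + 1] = 4 - 4*g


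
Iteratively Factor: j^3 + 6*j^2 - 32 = (j + 4)*(j^2 + 2*j - 8) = (j - 2)*(j + 4)*(j + 4)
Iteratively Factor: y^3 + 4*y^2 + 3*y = (y + 1)*(y^2 + 3*y) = (y + 1)*(y + 3)*(y)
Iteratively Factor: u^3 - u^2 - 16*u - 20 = (u + 2)*(u^2 - 3*u - 10) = (u + 2)^2*(u - 5)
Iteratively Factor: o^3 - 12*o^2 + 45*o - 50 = (o - 2)*(o^2 - 10*o + 25) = (o - 5)*(o - 2)*(o - 5)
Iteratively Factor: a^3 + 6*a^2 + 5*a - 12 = (a + 3)*(a^2 + 3*a - 4) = (a + 3)*(a + 4)*(a - 1)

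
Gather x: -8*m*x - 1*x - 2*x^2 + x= -8*m*x - 2*x^2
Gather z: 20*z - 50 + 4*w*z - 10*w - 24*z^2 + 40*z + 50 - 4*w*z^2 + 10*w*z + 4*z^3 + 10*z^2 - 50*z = -10*w + 4*z^3 + z^2*(-4*w - 14) + z*(14*w + 10)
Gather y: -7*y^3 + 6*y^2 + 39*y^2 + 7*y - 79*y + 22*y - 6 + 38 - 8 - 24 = -7*y^3 + 45*y^2 - 50*y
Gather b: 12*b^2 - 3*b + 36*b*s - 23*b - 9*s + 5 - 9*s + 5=12*b^2 + b*(36*s - 26) - 18*s + 10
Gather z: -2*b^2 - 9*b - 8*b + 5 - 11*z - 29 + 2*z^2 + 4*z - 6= -2*b^2 - 17*b + 2*z^2 - 7*z - 30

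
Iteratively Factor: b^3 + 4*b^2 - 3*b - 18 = (b + 3)*(b^2 + b - 6) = (b + 3)^2*(b - 2)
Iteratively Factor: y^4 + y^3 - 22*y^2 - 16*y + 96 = (y - 4)*(y^3 + 5*y^2 - 2*y - 24) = (y - 4)*(y - 2)*(y^2 + 7*y + 12) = (y - 4)*(y - 2)*(y + 4)*(y + 3)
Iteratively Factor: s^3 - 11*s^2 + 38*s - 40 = (s - 2)*(s^2 - 9*s + 20) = (s - 5)*(s - 2)*(s - 4)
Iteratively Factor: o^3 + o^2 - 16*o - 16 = (o + 1)*(o^2 - 16) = (o + 1)*(o + 4)*(o - 4)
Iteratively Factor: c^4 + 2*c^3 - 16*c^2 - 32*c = (c + 2)*(c^3 - 16*c) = c*(c + 2)*(c^2 - 16) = c*(c - 4)*(c + 2)*(c + 4)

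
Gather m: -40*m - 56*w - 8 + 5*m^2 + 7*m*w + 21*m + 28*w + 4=5*m^2 + m*(7*w - 19) - 28*w - 4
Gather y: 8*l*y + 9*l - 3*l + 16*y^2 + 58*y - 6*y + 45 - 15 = 6*l + 16*y^2 + y*(8*l + 52) + 30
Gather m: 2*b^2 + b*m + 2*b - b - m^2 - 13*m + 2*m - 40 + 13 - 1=2*b^2 + b - m^2 + m*(b - 11) - 28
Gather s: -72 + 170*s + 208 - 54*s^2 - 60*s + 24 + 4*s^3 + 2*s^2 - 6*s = 4*s^3 - 52*s^2 + 104*s + 160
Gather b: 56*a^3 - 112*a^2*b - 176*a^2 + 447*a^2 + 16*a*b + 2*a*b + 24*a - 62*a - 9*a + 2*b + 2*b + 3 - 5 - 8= 56*a^3 + 271*a^2 - 47*a + b*(-112*a^2 + 18*a + 4) - 10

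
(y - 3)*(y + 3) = y^2 - 9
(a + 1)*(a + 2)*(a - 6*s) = a^3 - 6*a^2*s + 3*a^2 - 18*a*s + 2*a - 12*s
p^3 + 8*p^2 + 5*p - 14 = (p - 1)*(p + 2)*(p + 7)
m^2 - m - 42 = (m - 7)*(m + 6)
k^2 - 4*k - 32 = (k - 8)*(k + 4)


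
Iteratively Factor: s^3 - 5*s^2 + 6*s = (s - 2)*(s^2 - 3*s) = s*(s - 2)*(s - 3)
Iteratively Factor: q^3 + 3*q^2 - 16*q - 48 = (q + 3)*(q^2 - 16) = (q - 4)*(q + 3)*(q + 4)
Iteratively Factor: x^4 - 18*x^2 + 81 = (x + 3)*(x^3 - 3*x^2 - 9*x + 27) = (x - 3)*(x + 3)*(x^2 - 9) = (x - 3)^2*(x + 3)*(x + 3)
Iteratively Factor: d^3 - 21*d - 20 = (d - 5)*(d^2 + 5*d + 4) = (d - 5)*(d + 1)*(d + 4)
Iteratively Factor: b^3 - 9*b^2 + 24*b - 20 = (b - 2)*(b^2 - 7*b + 10) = (b - 2)^2*(b - 5)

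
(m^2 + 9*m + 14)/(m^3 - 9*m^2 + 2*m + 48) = (m + 7)/(m^2 - 11*m + 24)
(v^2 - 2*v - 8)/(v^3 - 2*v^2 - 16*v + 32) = (v + 2)/(v^2 + 2*v - 8)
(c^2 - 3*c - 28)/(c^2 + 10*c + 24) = (c - 7)/(c + 6)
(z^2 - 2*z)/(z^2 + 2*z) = (z - 2)/(z + 2)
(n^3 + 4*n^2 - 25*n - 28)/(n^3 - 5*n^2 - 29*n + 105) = (n^3 + 4*n^2 - 25*n - 28)/(n^3 - 5*n^2 - 29*n + 105)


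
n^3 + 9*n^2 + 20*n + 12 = (n + 1)*(n + 2)*(n + 6)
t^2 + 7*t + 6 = (t + 1)*(t + 6)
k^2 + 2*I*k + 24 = (k - 4*I)*(k + 6*I)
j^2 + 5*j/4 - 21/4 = (j - 7/4)*(j + 3)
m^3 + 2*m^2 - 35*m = m*(m - 5)*(m + 7)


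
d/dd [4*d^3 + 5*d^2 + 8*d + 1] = 12*d^2 + 10*d + 8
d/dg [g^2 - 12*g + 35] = 2*g - 12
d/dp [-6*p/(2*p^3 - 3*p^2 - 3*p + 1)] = 6*(4*p^3 - 3*p^2 - 1)/(4*p^6 - 12*p^5 - 3*p^4 + 22*p^3 + 3*p^2 - 6*p + 1)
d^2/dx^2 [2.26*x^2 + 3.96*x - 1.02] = 4.52000000000000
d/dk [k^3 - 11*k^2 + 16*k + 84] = 3*k^2 - 22*k + 16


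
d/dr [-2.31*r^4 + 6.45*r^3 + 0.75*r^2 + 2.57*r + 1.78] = -9.24*r^3 + 19.35*r^2 + 1.5*r + 2.57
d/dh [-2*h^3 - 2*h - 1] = -6*h^2 - 2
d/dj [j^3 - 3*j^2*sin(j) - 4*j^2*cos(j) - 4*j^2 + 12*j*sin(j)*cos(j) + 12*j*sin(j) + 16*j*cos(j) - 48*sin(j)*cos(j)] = 4*j^2*sin(j) - 3*j^2*cos(j) + 3*j^2 - 22*j*sin(j) + 4*j*cos(j) + 12*j*cos(2*j) - 8*j + 12*sin(j) + 6*sin(2*j) + 16*cos(j) - 48*cos(2*j)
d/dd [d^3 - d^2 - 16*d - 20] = 3*d^2 - 2*d - 16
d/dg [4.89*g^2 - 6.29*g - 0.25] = 9.78*g - 6.29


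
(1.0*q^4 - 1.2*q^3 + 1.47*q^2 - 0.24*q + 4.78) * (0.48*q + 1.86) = 0.48*q^5 + 1.284*q^4 - 1.5264*q^3 + 2.619*q^2 + 1.848*q + 8.8908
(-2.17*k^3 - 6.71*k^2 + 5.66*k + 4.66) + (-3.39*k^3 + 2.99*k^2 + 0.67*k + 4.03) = -5.56*k^3 - 3.72*k^2 + 6.33*k + 8.69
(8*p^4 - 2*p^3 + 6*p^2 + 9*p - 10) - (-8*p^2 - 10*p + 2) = 8*p^4 - 2*p^3 + 14*p^2 + 19*p - 12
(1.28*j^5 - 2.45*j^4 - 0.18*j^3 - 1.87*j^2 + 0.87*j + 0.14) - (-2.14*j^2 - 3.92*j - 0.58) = 1.28*j^5 - 2.45*j^4 - 0.18*j^3 + 0.27*j^2 + 4.79*j + 0.72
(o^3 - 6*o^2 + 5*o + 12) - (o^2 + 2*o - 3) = o^3 - 7*o^2 + 3*o + 15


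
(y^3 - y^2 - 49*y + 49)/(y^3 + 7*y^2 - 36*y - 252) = (y^2 - 8*y + 7)/(y^2 - 36)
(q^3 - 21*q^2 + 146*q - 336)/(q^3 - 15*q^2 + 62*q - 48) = (q - 7)/(q - 1)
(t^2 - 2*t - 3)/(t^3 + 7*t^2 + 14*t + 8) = (t - 3)/(t^2 + 6*t + 8)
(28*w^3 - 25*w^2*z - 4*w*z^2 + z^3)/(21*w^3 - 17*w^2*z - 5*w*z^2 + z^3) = (4*w + z)/(3*w + z)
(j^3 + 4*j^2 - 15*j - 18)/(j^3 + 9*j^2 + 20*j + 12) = (j - 3)/(j + 2)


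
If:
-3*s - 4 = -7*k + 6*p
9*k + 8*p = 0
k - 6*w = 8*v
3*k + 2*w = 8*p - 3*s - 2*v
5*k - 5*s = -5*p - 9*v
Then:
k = 568/3943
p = -639/3943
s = -2654/3943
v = -1435/3943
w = 2008/3943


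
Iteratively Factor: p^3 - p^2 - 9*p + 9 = (p - 1)*(p^2 - 9) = (p - 3)*(p - 1)*(p + 3)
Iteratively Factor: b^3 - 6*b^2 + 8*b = (b - 4)*(b^2 - 2*b) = b*(b - 4)*(b - 2)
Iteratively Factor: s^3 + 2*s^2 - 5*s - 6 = (s + 3)*(s^2 - s - 2) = (s + 1)*(s + 3)*(s - 2)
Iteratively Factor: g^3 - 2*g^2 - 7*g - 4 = (g + 1)*(g^2 - 3*g - 4) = (g + 1)^2*(g - 4)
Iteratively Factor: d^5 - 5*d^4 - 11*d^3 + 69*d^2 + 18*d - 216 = (d + 2)*(d^4 - 7*d^3 + 3*d^2 + 63*d - 108) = (d - 4)*(d + 2)*(d^3 - 3*d^2 - 9*d + 27) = (d - 4)*(d + 2)*(d + 3)*(d^2 - 6*d + 9) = (d - 4)*(d - 3)*(d + 2)*(d + 3)*(d - 3)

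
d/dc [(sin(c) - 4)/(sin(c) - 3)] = cos(c)/(sin(c) - 3)^2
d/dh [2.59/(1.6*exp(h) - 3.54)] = -4.144*exp(h)/(1.6*exp(h) - 3.54)^2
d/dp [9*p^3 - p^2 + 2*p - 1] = 27*p^2 - 2*p + 2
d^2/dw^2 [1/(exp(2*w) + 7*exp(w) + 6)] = (2*(2*exp(w) + 7)^2*exp(w) - (4*exp(w) + 7)*(exp(2*w) + 7*exp(w) + 6))*exp(w)/(exp(2*w) + 7*exp(w) + 6)^3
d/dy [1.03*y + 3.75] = 1.03000000000000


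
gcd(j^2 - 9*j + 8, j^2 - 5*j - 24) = j - 8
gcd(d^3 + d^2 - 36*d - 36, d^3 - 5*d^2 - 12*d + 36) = d - 6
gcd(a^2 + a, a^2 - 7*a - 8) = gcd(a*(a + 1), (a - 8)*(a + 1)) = a + 1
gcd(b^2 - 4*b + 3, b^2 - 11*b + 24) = b - 3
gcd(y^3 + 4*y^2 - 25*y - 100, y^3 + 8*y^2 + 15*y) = y + 5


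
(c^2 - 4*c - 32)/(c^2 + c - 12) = (c - 8)/(c - 3)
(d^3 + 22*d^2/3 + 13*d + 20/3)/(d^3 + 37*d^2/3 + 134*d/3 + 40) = (d + 1)/(d + 6)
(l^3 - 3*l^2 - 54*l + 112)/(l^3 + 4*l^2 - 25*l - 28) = (l^2 - 10*l + 16)/(l^2 - 3*l - 4)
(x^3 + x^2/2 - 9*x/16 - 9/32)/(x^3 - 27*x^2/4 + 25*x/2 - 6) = (8*x^2 + 10*x + 3)/(8*(x^2 - 6*x + 8))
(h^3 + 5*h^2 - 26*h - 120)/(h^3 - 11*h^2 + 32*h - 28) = (h^3 + 5*h^2 - 26*h - 120)/(h^3 - 11*h^2 + 32*h - 28)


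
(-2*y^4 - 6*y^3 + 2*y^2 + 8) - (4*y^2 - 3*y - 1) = -2*y^4 - 6*y^3 - 2*y^2 + 3*y + 9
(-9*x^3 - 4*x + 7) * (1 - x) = 9*x^4 - 9*x^3 + 4*x^2 - 11*x + 7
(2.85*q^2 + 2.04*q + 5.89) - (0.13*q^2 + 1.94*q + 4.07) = 2.72*q^2 + 0.1*q + 1.82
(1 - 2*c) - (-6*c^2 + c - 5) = 6*c^2 - 3*c + 6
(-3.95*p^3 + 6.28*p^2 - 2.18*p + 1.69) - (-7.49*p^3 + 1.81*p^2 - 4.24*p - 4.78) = 3.54*p^3 + 4.47*p^2 + 2.06*p + 6.47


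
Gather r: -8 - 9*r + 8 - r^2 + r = -r^2 - 8*r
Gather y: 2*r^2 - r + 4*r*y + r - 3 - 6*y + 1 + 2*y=2*r^2 + y*(4*r - 4) - 2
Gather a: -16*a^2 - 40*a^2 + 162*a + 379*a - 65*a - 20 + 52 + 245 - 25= -56*a^2 + 476*a + 252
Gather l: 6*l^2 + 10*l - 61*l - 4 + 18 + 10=6*l^2 - 51*l + 24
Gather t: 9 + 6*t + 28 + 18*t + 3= 24*t + 40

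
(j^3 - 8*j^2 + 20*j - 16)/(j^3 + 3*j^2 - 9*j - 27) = (j^3 - 8*j^2 + 20*j - 16)/(j^3 + 3*j^2 - 9*j - 27)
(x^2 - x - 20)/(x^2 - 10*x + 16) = (x^2 - x - 20)/(x^2 - 10*x + 16)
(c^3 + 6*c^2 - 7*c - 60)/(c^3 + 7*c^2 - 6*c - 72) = (c + 5)/(c + 6)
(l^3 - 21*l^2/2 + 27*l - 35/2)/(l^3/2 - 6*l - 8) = (-2*l^3 + 21*l^2 - 54*l + 35)/(-l^3 + 12*l + 16)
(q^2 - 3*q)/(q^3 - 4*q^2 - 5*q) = (3 - q)/(-q^2 + 4*q + 5)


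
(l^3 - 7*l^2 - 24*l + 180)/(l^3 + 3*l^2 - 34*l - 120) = (l - 6)/(l + 4)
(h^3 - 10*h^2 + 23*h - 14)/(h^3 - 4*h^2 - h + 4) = (h^2 - 9*h + 14)/(h^2 - 3*h - 4)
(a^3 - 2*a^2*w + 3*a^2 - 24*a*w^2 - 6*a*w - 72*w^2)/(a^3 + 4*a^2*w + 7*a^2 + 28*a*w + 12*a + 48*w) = (a - 6*w)/(a + 4)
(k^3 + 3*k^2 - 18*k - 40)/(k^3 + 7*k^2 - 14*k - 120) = (k + 2)/(k + 6)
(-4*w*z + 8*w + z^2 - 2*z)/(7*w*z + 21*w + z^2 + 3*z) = (-4*w*z + 8*w + z^2 - 2*z)/(7*w*z + 21*w + z^2 + 3*z)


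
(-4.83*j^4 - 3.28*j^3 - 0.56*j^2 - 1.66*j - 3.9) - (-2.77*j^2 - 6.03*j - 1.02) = -4.83*j^4 - 3.28*j^3 + 2.21*j^2 + 4.37*j - 2.88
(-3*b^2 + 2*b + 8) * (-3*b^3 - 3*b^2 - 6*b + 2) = 9*b^5 + 3*b^4 - 12*b^3 - 42*b^2 - 44*b + 16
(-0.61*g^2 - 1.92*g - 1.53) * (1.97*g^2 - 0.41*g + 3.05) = -1.2017*g^4 - 3.5323*g^3 - 4.0874*g^2 - 5.2287*g - 4.6665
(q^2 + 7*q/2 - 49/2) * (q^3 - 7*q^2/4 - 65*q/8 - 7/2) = q^5 + 7*q^4/4 - 155*q^3/4 + 175*q^2/16 + 2989*q/16 + 343/4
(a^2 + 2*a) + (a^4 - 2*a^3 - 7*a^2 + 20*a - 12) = a^4 - 2*a^3 - 6*a^2 + 22*a - 12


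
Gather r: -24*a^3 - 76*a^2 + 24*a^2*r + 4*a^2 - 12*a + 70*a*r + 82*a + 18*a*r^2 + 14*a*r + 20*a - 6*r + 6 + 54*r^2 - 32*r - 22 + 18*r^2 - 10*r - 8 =-24*a^3 - 72*a^2 + 90*a + r^2*(18*a + 72) + r*(24*a^2 + 84*a - 48) - 24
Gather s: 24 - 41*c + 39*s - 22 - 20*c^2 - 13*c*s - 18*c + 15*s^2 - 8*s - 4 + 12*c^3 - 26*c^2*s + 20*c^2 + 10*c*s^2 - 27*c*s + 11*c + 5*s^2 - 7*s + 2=12*c^3 - 48*c + s^2*(10*c + 20) + s*(-26*c^2 - 40*c + 24)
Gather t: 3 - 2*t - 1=2 - 2*t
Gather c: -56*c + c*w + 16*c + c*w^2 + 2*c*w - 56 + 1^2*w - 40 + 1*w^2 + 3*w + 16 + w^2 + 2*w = c*(w^2 + 3*w - 40) + 2*w^2 + 6*w - 80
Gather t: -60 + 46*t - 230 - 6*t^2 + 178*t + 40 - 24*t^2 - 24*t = -30*t^2 + 200*t - 250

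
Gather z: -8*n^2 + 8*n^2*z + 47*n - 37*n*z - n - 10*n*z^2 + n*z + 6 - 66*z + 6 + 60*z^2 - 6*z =-8*n^2 + 46*n + z^2*(60 - 10*n) + z*(8*n^2 - 36*n - 72) + 12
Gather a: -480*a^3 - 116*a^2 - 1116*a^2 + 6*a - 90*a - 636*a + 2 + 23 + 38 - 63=-480*a^3 - 1232*a^2 - 720*a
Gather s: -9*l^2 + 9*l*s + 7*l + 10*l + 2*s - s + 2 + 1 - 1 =-9*l^2 + 17*l + s*(9*l + 1) + 2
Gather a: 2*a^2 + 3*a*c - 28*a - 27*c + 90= 2*a^2 + a*(3*c - 28) - 27*c + 90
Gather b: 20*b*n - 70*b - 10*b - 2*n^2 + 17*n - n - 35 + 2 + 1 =b*(20*n - 80) - 2*n^2 + 16*n - 32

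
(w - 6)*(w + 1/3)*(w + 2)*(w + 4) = w^4 + w^3/3 - 28*w^2 - 172*w/3 - 16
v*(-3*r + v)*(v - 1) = -3*r*v^2 + 3*r*v + v^3 - v^2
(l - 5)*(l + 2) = l^2 - 3*l - 10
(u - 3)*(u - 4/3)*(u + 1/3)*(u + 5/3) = u^4 - 7*u^3/3 - 37*u^2/9 + 151*u/27 + 20/9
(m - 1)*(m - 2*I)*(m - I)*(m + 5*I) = m^4 - m^3 + 2*I*m^3 + 13*m^2 - 2*I*m^2 - 13*m - 10*I*m + 10*I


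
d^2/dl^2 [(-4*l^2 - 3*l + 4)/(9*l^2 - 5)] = 2*(-243*l^3 + 432*l^2 - 405*l + 80)/(729*l^6 - 1215*l^4 + 675*l^2 - 125)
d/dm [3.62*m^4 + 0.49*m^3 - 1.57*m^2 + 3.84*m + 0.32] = 14.48*m^3 + 1.47*m^2 - 3.14*m + 3.84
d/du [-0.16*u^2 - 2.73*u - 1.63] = -0.32*u - 2.73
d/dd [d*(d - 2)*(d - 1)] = 3*d^2 - 6*d + 2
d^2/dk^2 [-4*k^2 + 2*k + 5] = -8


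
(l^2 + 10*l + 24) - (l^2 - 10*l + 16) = 20*l + 8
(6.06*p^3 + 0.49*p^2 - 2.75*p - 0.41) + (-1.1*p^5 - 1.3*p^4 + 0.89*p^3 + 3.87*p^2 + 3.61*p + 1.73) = -1.1*p^5 - 1.3*p^4 + 6.95*p^3 + 4.36*p^2 + 0.86*p + 1.32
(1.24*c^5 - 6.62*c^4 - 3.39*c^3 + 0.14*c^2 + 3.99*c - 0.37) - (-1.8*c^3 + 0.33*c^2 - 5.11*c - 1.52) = 1.24*c^5 - 6.62*c^4 - 1.59*c^3 - 0.19*c^2 + 9.1*c + 1.15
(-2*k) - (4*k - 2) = 2 - 6*k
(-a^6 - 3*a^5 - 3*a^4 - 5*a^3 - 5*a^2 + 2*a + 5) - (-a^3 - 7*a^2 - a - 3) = -a^6 - 3*a^5 - 3*a^4 - 4*a^3 + 2*a^2 + 3*a + 8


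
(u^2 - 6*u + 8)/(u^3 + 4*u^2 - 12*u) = (u - 4)/(u*(u + 6))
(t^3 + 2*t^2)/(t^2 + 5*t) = t*(t + 2)/(t + 5)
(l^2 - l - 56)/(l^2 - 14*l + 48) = (l + 7)/(l - 6)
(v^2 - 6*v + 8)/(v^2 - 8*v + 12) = (v - 4)/(v - 6)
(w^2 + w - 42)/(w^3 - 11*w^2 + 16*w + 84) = (w + 7)/(w^2 - 5*w - 14)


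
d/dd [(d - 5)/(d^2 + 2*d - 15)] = (d^2 + 2*d - 2*(d - 5)*(d + 1) - 15)/(d^2 + 2*d - 15)^2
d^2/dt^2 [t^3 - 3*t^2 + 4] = 6*t - 6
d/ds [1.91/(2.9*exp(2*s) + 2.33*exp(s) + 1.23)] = (-11.078*exp(s) - 4.4503)*exp(s)/(2.9*exp(2*s) + 2.33*exp(s) + 1.23)^2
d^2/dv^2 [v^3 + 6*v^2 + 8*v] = 6*v + 12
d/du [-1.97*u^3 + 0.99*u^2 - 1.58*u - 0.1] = -5.91*u^2 + 1.98*u - 1.58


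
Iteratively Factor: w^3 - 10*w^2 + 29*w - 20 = (w - 4)*(w^2 - 6*w + 5) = (w - 5)*(w - 4)*(w - 1)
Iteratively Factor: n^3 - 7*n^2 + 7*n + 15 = (n - 5)*(n^2 - 2*n - 3) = (n - 5)*(n + 1)*(n - 3)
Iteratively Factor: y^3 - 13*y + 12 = (y - 3)*(y^2 + 3*y - 4) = (y - 3)*(y - 1)*(y + 4)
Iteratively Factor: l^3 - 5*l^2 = (l)*(l^2 - 5*l) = l^2*(l - 5)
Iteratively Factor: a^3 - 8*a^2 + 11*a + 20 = (a + 1)*(a^2 - 9*a + 20) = (a - 4)*(a + 1)*(a - 5)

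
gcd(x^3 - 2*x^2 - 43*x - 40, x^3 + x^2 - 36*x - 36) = x + 1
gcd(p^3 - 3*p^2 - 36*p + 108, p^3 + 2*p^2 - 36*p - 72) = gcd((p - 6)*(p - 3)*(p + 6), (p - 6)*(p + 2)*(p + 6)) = p^2 - 36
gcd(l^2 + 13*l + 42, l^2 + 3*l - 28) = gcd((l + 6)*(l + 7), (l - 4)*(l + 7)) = l + 7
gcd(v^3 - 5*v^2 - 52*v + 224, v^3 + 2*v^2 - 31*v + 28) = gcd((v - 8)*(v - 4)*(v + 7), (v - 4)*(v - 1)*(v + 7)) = v^2 + 3*v - 28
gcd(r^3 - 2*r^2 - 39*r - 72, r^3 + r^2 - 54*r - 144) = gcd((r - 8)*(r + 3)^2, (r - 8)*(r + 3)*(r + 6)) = r^2 - 5*r - 24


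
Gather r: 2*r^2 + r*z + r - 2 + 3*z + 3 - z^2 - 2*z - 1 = 2*r^2 + r*(z + 1) - z^2 + z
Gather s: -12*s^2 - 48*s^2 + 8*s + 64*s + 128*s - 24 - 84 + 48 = -60*s^2 + 200*s - 60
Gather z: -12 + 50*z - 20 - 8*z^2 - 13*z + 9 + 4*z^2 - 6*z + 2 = -4*z^2 + 31*z - 21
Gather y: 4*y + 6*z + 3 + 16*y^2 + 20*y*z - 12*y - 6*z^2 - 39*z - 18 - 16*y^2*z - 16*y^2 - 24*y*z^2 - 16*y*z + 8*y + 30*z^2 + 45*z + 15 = -16*y^2*z + y*(-24*z^2 + 4*z) + 24*z^2 + 12*z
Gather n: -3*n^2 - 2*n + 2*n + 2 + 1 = 3 - 3*n^2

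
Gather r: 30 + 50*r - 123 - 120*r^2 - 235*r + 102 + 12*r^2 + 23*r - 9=-108*r^2 - 162*r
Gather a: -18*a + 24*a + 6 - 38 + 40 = 6*a + 8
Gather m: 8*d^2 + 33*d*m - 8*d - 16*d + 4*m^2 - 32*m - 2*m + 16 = 8*d^2 - 24*d + 4*m^2 + m*(33*d - 34) + 16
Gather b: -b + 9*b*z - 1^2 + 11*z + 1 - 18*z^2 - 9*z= b*(9*z - 1) - 18*z^2 + 2*z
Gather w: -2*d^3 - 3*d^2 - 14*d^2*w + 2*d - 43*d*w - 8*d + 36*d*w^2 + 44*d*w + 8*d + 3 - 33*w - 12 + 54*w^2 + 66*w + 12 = -2*d^3 - 3*d^2 + 2*d + w^2*(36*d + 54) + w*(-14*d^2 + d + 33) + 3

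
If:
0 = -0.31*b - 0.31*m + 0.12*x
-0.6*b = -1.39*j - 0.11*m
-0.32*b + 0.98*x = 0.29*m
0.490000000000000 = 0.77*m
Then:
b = -0.64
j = -0.33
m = 0.64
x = -0.02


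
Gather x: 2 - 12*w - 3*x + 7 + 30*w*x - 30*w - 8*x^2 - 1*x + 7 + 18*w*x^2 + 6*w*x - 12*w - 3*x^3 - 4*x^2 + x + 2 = -54*w - 3*x^3 + x^2*(18*w - 12) + x*(36*w - 3) + 18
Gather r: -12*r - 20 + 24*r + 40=12*r + 20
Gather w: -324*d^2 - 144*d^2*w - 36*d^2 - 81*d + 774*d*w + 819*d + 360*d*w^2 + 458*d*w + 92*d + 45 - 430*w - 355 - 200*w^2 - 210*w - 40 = -360*d^2 + 830*d + w^2*(360*d - 200) + w*(-144*d^2 + 1232*d - 640) - 350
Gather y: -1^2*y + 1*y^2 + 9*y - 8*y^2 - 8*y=-7*y^2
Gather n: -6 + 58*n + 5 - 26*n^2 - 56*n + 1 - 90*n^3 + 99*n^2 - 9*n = -90*n^3 + 73*n^2 - 7*n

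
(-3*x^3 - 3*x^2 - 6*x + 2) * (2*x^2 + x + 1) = -6*x^5 - 9*x^4 - 18*x^3 - 5*x^2 - 4*x + 2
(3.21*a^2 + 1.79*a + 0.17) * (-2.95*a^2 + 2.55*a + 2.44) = -9.4695*a^4 + 2.905*a^3 + 11.8954*a^2 + 4.8011*a + 0.4148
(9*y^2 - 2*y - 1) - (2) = 9*y^2 - 2*y - 3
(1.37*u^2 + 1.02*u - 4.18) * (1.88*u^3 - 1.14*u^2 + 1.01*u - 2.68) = 2.5756*u^5 + 0.3558*u^4 - 7.6375*u^3 + 2.1238*u^2 - 6.9554*u + 11.2024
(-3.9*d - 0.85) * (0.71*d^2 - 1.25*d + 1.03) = -2.769*d^3 + 4.2715*d^2 - 2.9545*d - 0.8755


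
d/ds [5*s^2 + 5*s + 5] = 10*s + 5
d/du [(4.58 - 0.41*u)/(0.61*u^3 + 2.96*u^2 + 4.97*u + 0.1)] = (0.5002*u^3 - 7.1678*u^2 - 27.1136*u - 22.8036)/(0.3721*u^6 + 3.6112*u^5 + 14.825*u^4 + 29.5444*u^3 + 25.2929*u^2 + 0.994*u + 0.01)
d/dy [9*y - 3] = 9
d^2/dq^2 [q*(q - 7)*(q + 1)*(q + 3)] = 12*q^2 - 18*q - 50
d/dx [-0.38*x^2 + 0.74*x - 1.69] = 0.74 - 0.76*x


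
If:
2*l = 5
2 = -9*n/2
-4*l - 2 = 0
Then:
No Solution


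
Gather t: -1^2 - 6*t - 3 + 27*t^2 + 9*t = 27*t^2 + 3*t - 4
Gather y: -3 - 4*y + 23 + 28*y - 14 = 24*y + 6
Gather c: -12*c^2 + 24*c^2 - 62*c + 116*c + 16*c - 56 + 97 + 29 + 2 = 12*c^2 + 70*c + 72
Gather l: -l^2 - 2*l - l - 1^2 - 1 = -l^2 - 3*l - 2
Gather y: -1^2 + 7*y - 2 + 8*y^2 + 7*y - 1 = 8*y^2 + 14*y - 4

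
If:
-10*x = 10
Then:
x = -1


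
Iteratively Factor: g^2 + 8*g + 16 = (g + 4)*(g + 4)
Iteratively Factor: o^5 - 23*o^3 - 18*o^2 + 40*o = (o + 2)*(o^4 - 2*o^3 - 19*o^2 + 20*o) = (o - 1)*(o + 2)*(o^3 - o^2 - 20*o) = o*(o - 1)*(o + 2)*(o^2 - o - 20) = o*(o - 1)*(o + 2)*(o + 4)*(o - 5)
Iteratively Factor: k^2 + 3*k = (k)*(k + 3)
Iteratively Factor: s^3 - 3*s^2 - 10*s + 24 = (s - 4)*(s^2 + s - 6) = (s - 4)*(s + 3)*(s - 2)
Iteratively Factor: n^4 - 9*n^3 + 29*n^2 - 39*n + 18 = (n - 2)*(n^3 - 7*n^2 + 15*n - 9) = (n - 3)*(n - 2)*(n^2 - 4*n + 3) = (n - 3)^2*(n - 2)*(n - 1)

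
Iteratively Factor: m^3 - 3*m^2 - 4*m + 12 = (m - 2)*(m^2 - m - 6) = (m - 2)*(m + 2)*(m - 3)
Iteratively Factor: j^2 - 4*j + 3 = (j - 1)*(j - 3)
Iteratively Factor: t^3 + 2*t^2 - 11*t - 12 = (t + 4)*(t^2 - 2*t - 3) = (t + 1)*(t + 4)*(t - 3)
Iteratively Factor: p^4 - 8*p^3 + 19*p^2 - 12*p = (p - 4)*(p^3 - 4*p^2 + 3*p) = (p - 4)*(p - 3)*(p^2 - p) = p*(p - 4)*(p - 3)*(p - 1)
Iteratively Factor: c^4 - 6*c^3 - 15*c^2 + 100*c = (c - 5)*(c^3 - c^2 - 20*c) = c*(c - 5)*(c^2 - c - 20) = c*(c - 5)*(c + 4)*(c - 5)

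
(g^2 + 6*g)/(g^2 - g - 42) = g/(g - 7)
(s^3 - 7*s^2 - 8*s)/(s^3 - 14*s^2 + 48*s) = (s + 1)/(s - 6)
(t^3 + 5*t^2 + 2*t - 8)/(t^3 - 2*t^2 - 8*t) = (t^2 + 3*t - 4)/(t*(t - 4))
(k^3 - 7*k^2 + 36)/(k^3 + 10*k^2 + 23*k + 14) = (k^2 - 9*k + 18)/(k^2 + 8*k + 7)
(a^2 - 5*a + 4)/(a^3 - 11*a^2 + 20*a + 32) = (a - 1)/(a^2 - 7*a - 8)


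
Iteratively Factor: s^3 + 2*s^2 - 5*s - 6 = (s + 1)*(s^2 + s - 6) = (s + 1)*(s + 3)*(s - 2)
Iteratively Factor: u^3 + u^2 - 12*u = (u)*(u^2 + u - 12) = u*(u + 4)*(u - 3)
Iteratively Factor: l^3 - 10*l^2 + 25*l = (l - 5)*(l^2 - 5*l) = (l - 5)^2*(l)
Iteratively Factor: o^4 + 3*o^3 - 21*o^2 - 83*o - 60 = (o + 1)*(o^3 + 2*o^2 - 23*o - 60) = (o + 1)*(o + 4)*(o^2 - 2*o - 15) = (o - 5)*(o + 1)*(o + 4)*(o + 3)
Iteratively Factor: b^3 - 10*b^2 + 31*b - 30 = (b - 3)*(b^2 - 7*b + 10) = (b - 3)*(b - 2)*(b - 5)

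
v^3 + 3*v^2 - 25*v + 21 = (v - 3)*(v - 1)*(v + 7)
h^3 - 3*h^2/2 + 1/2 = (h - 1)^2*(h + 1/2)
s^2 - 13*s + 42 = (s - 7)*(s - 6)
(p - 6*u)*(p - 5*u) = p^2 - 11*p*u + 30*u^2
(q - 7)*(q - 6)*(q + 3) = q^3 - 10*q^2 + 3*q + 126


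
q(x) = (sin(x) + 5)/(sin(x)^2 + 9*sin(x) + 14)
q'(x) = (-2*sin(x)*cos(x) - 9*cos(x))*(sin(x) + 5)/(sin(x)^2 + 9*sin(x) + 14)^2 + cos(x)/(sin(x)^2 + 9*sin(x) + 14)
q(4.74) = 0.67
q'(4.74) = -0.02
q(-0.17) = 0.39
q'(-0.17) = -0.18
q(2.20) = 0.26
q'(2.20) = 0.05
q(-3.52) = 0.31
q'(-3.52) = 0.11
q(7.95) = 0.25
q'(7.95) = 0.01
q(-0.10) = 0.37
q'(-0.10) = -0.17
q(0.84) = 0.27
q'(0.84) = -0.06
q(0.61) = 0.29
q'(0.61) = -0.08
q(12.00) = 0.47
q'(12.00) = -0.24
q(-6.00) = 0.32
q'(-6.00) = -0.12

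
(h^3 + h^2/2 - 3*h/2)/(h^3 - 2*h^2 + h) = (h + 3/2)/(h - 1)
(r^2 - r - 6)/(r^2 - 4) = (r - 3)/(r - 2)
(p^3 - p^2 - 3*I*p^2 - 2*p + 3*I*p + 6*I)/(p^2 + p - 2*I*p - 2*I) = (p^2 - p*(2 + 3*I) + 6*I)/(p - 2*I)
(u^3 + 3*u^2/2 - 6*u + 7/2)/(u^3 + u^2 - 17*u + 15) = (2*u^2 + 5*u - 7)/(2*(u^2 + 2*u - 15))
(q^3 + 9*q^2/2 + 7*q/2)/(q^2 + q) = q + 7/2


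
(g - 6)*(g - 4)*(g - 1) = g^3 - 11*g^2 + 34*g - 24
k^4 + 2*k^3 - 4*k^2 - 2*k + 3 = (k - 1)^2*(k + 1)*(k + 3)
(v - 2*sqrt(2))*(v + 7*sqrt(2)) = v^2 + 5*sqrt(2)*v - 28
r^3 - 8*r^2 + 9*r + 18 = (r - 6)*(r - 3)*(r + 1)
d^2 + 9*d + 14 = (d + 2)*(d + 7)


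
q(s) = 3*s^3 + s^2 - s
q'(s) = 9*s^2 + 2*s - 1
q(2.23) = 36.01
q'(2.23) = 48.22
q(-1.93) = -15.91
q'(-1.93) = 28.66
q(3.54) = 142.08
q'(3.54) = 118.86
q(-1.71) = -10.37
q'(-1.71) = 21.90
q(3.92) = 192.16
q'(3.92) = 145.14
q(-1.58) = -7.76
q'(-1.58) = 18.31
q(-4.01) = -173.35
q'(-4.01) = 135.70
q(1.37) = 8.22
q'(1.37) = 18.63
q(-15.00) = -9885.00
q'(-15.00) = 1994.00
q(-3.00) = -69.00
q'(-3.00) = 74.00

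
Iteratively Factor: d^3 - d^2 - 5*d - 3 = (d + 1)*(d^2 - 2*d - 3) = (d + 1)^2*(d - 3)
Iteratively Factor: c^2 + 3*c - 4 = (c - 1)*(c + 4)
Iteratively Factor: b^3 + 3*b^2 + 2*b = (b)*(b^2 + 3*b + 2) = b*(b + 2)*(b + 1)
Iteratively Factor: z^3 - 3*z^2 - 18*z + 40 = (z + 4)*(z^2 - 7*z + 10) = (z - 5)*(z + 4)*(z - 2)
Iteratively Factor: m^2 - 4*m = (m - 4)*(m)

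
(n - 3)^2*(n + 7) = n^3 + n^2 - 33*n + 63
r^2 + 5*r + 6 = (r + 2)*(r + 3)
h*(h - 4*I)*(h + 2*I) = h^3 - 2*I*h^2 + 8*h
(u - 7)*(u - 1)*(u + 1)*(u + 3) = u^4 - 4*u^3 - 22*u^2 + 4*u + 21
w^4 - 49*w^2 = w^2*(w - 7)*(w + 7)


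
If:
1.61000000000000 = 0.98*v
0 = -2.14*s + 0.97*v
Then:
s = 0.74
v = 1.64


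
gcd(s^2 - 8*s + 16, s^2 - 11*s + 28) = s - 4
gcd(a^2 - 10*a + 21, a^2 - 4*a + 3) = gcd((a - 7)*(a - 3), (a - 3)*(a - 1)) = a - 3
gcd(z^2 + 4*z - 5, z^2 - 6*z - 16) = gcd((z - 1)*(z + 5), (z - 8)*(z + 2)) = 1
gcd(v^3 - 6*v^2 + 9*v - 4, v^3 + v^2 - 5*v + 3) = v^2 - 2*v + 1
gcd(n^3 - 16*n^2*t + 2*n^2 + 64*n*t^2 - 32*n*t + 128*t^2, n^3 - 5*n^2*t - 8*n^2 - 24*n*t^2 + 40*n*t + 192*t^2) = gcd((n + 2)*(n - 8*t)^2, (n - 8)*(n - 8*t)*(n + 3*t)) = -n + 8*t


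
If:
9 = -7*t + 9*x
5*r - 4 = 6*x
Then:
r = 6*x/5 + 4/5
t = 9*x/7 - 9/7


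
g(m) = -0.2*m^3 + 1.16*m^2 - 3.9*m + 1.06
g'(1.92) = -1.66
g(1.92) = -3.57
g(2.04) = -3.77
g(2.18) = -4.00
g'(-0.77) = -6.04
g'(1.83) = -1.66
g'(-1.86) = -10.29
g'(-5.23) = -32.45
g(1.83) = -3.42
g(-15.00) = 995.56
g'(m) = -0.6*m^2 + 2.32*m - 3.9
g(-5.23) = 81.80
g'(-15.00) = -173.70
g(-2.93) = 27.48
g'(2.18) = -1.69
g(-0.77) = 4.84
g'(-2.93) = -15.85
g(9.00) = -85.88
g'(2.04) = -1.66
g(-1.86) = 13.61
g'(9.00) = -31.62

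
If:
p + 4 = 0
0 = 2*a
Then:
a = 0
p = -4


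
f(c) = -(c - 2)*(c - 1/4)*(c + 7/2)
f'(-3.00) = -12.12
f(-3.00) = -8.12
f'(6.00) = -115.62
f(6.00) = -218.50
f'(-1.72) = 2.80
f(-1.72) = -13.04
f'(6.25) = -125.44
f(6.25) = -248.62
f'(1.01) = 1.79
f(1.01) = 3.39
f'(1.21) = -0.04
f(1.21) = 3.57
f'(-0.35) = 7.88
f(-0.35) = -4.44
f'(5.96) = -114.09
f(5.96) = -213.91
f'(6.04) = -117.17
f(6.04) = -223.16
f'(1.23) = -0.24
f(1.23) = 3.57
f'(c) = -(c - 2)*(c - 1/4) - (c - 2)*(c + 7/2) - (c - 1/4)*(c + 7/2) = -3*c^2 - 5*c/2 + 59/8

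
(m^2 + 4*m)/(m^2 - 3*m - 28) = m/(m - 7)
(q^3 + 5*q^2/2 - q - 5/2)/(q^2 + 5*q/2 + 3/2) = (2*q^2 + 3*q - 5)/(2*q + 3)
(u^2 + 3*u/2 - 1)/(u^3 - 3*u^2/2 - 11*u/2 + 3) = 1/(u - 3)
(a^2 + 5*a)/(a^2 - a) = (a + 5)/(a - 1)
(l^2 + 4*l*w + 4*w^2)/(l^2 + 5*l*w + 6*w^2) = (l + 2*w)/(l + 3*w)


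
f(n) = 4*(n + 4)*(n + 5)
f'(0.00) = 36.00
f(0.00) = 80.00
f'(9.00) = 108.00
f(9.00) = 728.00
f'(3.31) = 62.48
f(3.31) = 242.98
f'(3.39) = 63.12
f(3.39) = 248.01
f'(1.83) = 50.64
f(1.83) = 159.28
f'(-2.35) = 17.20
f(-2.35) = 17.49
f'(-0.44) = 32.48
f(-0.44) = 64.93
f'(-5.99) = -11.92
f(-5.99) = 7.88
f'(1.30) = 46.40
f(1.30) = 133.56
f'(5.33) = 78.64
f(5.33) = 385.52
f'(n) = 8*n + 36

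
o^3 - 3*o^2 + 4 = (o - 2)^2*(o + 1)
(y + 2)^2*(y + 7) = y^3 + 11*y^2 + 32*y + 28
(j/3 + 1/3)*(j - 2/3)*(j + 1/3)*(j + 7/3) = j^4/3 + j^3 + j^2/3 - 41*j/81 - 14/81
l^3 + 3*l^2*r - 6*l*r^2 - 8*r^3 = (l - 2*r)*(l + r)*(l + 4*r)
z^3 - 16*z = z*(z - 4)*(z + 4)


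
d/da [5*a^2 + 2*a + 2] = 10*a + 2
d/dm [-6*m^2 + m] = 1 - 12*m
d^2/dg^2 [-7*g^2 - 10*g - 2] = -14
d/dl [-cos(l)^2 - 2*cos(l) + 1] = 2*(cos(l) + 1)*sin(l)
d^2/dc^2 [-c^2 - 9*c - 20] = -2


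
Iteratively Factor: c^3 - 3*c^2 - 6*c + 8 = (c + 2)*(c^2 - 5*c + 4) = (c - 4)*(c + 2)*(c - 1)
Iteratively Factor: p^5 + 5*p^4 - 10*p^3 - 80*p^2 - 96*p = (p - 4)*(p^4 + 9*p^3 + 26*p^2 + 24*p) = (p - 4)*(p + 2)*(p^3 + 7*p^2 + 12*p) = (p - 4)*(p + 2)*(p + 3)*(p^2 + 4*p) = p*(p - 4)*(p + 2)*(p + 3)*(p + 4)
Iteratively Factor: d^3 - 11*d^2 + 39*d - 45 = (d - 3)*(d^2 - 8*d + 15) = (d - 3)^2*(d - 5)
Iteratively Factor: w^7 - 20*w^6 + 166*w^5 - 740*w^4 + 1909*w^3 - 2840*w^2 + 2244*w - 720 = (w - 5)*(w^6 - 15*w^5 + 91*w^4 - 285*w^3 + 484*w^2 - 420*w + 144) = (w - 5)*(w - 1)*(w^5 - 14*w^4 + 77*w^3 - 208*w^2 + 276*w - 144) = (w - 5)*(w - 3)*(w - 1)*(w^4 - 11*w^3 + 44*w^2 - 76*w + 48) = (w - 5)*(w - 4)*(w - 3)*(w - 1)*(w^3 - 7*w^2 + 16*w - 12) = (w - 5)*(w - 4)*(w - 3)^2*(w - 1)*(w^2 - 4*w + 4) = (w - 5)*(w - 4)*(w - 3)^2*(w - 2)*(w - 1)*(w - 2)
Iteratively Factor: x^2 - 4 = (x + 2)*(x - 2)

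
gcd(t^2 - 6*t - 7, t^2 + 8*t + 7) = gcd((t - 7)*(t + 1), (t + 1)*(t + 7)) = t + 1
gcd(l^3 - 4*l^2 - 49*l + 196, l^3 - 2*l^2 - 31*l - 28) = l - 7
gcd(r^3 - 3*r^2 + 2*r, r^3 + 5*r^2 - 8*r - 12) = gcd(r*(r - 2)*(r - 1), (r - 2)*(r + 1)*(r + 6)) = r - 2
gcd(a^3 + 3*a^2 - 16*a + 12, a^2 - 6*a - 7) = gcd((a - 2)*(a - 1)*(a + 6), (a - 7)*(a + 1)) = 1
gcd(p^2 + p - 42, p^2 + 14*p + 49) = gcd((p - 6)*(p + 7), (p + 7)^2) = p + 7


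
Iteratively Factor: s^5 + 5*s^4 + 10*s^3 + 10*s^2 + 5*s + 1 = (s + 1)*(s^4 + 4*s^3 + 6*s^2 + 4*s + 1) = (s + 1)^2*(s^3 + 3*s^2 + 3*s + 1) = (s + 1)^3*(s^2 + 2*s + 1) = (s + 1)^4*(s + 1)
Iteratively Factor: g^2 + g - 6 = (g - 2)*(g + 3)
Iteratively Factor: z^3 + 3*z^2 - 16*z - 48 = (z + 4)*(z^2 - z - 12) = (z + 3)*(z + 4)*(z - 4)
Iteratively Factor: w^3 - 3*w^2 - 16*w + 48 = (w - 3)*(w^2 - 16) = (w - 3)*(w + 4)*(w - 4)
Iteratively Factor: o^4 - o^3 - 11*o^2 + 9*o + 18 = (o + 1)*(o^3 - 2*o^2 - 9*o + 18) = (o - 2)*(o + 1)*(o^2 - 9) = (o - 2)*(o + 1)*(o + 3)*(o - 3)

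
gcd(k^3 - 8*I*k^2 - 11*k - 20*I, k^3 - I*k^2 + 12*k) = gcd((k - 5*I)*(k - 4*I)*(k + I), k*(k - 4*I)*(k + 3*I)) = k - 4*I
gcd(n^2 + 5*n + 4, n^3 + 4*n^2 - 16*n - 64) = n + 4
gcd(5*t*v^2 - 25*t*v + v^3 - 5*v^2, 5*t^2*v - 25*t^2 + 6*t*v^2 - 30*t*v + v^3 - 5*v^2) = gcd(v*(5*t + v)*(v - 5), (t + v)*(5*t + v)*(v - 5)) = 5*t*v - 25*t + v^2 - 5*v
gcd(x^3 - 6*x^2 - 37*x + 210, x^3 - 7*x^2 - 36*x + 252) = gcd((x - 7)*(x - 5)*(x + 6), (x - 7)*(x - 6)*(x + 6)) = x^2 - x - 42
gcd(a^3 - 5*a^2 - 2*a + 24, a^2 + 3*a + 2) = a + 2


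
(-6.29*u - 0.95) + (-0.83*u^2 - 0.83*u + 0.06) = -0.83*u^2 - 7.12*u - 0.89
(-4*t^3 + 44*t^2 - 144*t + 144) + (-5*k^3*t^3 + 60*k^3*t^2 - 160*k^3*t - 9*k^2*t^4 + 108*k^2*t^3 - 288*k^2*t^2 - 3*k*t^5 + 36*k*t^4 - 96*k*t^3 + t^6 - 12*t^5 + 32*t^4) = -5*k^3*t^3 + 60*k^3*t^2 - 160*k^3*t - 9*k^2*t^4 + 108*k^2*t^3 - 288*k^2*t^2 - 3*k*t^5 + 36*k*t^4 - 96*k*t^3 + t^6 - 12*t^5 + 32*t^4 - 4*t^3 + 44*t^2 - 144*t + 144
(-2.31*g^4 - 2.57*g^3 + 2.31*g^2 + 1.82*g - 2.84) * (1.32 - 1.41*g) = 3.2571*g^5 + 0.574499999999999*g^4 - 6.6495*g^3 + 0.483000000000001*g^2 + 6.4068*g - 3.7488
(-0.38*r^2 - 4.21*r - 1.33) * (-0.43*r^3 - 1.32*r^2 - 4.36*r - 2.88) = 0.1634*r^5 + 2.3119*r^4 + 7.7859*r^3 + 21.2056*r^2 + 17.9236*r + 3.8304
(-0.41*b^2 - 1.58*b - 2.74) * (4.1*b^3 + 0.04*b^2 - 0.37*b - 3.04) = -1.681*b^5 - 6.4944*b^4 - 11.1455*b^3 + 1.7214*b^2 + 5.817*b + 8.3296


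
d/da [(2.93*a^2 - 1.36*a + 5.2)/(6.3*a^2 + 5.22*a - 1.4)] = (23.8626*a^2 - 73.724*a - 25.24)/(39.69*a^4 + 65.772*a^3 + 9.6084*a^2 - 14.616*a + 1.96)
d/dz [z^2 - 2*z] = 2*z - 2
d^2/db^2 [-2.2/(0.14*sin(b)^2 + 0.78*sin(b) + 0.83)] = (0.17248*sin(b)^4 + 0.72072*sin(b)^3 + 0.0571999999999998*sin(b)^2 - 2.86572*sin(b) - 2.16568)/(0.14*sin(b)^2 + 0.78*sin(b) + 0.83)^3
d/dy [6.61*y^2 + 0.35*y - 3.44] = 13.22*y + 0.35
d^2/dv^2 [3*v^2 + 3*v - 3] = 6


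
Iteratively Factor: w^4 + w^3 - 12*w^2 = (w + 4)*(w^3 - 3*w^2) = (w - 3)*(w + 4)*(w^2) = w*(w - 3)*(w + 4)*(w)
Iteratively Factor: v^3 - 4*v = (v + 2)*(v^2 - 2*v) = (v - 2)*(v + 2)*(v)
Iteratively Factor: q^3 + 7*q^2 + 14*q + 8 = (q + 1)*(q^2 + 6*q + 8) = (q + 1)*(q + 2)*(q + 4)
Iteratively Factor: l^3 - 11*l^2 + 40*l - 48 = (l - 4)*(l^2 - 7*l + 12) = (l - 4)^2*(l - 3)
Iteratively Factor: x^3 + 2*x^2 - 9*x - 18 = (x + 3)*(x^2 - x - 6) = (x + 2)*(x + 3)*(x - 3)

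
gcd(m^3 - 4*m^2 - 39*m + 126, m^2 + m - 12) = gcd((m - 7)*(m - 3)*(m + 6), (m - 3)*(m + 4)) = m - 3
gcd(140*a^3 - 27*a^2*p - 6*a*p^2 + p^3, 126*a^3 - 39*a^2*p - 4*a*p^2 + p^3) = -7*a + p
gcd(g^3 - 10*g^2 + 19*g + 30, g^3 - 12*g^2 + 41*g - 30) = g^2 - 11*g + 30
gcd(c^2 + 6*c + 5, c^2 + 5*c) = c + 5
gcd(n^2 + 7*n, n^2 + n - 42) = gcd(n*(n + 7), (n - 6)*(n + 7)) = n + 7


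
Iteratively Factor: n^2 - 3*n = (n)*(n - 3)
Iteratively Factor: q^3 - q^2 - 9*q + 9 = (q + 3)*(q^2 - 4*q + 3) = (q - 3)*(q + 3)*(q - 1)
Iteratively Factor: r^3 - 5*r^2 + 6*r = (r - 2)*(r^2 - 3*r) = r*(r - 2)*(r - 3)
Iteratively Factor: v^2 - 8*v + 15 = (v - 3)*(v - 5)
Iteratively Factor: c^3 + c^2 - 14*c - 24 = (c + 3)*(c^2 - 2*c - 8) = (c - 4)*(c + 3)*(c + 2)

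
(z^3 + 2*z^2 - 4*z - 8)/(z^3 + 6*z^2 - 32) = (z^2 + 4*z + 4)/(z^2 + 8*z + 16)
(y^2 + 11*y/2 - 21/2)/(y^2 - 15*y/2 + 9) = (y + 7)/(y - 6)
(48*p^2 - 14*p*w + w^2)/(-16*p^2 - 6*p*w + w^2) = (-6*p + w)/(2*p + w)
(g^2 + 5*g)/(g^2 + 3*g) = (g + 5)/(g + 3)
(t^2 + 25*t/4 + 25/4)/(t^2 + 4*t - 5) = (t + 5/4)/(t - 1)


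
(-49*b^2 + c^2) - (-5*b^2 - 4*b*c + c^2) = -44*b^2 + 4*b*c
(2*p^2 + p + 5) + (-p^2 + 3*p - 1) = p^2 + 4*p + 4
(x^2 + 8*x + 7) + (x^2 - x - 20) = 2*x^2 + 7*x - 13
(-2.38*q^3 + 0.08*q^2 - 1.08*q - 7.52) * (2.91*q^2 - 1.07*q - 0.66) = -6.9258*q^5 + 2.7794*q^4 - 1.6576*q^3 - 20.7804*q^2 + 8.7592*q + 4.9632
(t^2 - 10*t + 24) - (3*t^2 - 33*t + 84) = -2*t^2 + 23*t - 60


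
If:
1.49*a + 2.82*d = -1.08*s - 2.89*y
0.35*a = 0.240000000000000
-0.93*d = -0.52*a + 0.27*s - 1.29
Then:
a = 0.69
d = 3.21111111111111*y + 8.45333333333333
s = -11.0604938271605*y - 23.0186243386243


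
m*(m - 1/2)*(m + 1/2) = m^3 - m/4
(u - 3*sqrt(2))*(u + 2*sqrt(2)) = u^2 - sqrt(2)*u - 12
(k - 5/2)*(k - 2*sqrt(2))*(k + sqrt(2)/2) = k^3 - 5*k^2/2 - 3*sqrt(2)*k^2/2 - 2*k + 15*sqrt(2)*k/4 + 5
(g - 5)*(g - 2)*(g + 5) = g^3 - 2*g^2 - 25*g + 50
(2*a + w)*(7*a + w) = 14*a^2 + 9*a*w + w^2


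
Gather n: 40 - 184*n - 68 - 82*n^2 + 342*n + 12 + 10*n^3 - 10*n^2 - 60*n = 10*n^3 - 92*n^2 + 98*n - 16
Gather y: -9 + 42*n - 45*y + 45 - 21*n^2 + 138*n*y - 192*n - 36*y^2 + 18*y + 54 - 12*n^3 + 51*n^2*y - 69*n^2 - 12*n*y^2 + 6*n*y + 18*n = -12*n^3 - 90*n^2 - 132*n + y^2*(-12*n - 36) + y*(51*n^2 + 144*n - 27) + 90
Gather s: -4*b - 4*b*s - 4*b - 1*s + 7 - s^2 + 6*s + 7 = -8*b - s^2 + s*(5 - 4*b) + 14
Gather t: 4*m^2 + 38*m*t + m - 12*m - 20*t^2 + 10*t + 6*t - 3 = 4*m^2 - 11*m - 20*t^2 + t*(38*m + 16) - 3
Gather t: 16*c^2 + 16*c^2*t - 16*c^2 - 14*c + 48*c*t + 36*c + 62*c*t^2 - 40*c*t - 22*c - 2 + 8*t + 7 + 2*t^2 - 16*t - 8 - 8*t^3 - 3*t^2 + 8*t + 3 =-8*t^3 + t^2*(62*c - 1) + t*(16*c^2 + 8*c)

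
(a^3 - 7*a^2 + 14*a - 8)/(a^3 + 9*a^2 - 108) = (a^3 - 7*a^2 + 14*a - 8)/(a^3 + 9*a^2 - 108)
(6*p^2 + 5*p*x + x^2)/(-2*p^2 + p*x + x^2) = (3*p + x)/(-p + x)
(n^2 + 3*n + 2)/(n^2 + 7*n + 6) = (n + 2)/(n + 6)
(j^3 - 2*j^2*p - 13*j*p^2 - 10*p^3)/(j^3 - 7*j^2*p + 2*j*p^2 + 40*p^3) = (-j - p)/(-j + 4*p)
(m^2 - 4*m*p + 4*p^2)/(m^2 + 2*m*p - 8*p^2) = (m - 2*p)/(m + 4*p)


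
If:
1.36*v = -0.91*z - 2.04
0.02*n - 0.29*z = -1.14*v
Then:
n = 52.6397058823529*z + 85.5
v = -0.669117647058823*z - 1.5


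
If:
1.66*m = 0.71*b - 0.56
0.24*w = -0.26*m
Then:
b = 0.788732394366197 - 2.15817984832069*w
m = -0.923076923076923*w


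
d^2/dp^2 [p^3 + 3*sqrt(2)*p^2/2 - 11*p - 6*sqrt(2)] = 6*p + 3*sqrt(2)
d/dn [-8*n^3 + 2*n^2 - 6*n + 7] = -24*n^2 + 4*n - 6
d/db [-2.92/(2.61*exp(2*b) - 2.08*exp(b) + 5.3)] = (15.2424*exp(b) - 6.0736)*exp(b)/(2.61*exp(2*b) - 2.08*exp(b) + 5.3)^2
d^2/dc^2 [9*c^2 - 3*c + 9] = 18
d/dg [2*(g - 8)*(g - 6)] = 4*g - 28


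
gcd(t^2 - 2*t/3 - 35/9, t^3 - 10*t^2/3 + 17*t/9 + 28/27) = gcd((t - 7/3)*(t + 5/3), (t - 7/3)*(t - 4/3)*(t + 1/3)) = t - 7/3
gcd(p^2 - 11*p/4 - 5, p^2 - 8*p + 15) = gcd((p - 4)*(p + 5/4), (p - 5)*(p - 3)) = 1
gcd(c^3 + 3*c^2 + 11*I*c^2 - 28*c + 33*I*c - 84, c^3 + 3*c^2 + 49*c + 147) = c^2 + c*(3 + 7*I) + 21*I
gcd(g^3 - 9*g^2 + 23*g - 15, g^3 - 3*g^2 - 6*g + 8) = g - 1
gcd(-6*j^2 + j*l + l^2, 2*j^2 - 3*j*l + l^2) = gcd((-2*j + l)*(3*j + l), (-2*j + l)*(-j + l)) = 2*j - l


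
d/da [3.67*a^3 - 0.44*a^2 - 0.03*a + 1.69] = 11.01*a^2 - 0.88*a - 0.03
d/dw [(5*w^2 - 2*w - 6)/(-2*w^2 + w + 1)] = (w^2 - 14*w + 4)/(4*w^4 - 4*w^3 - 3*w^2 + 2*w + 1)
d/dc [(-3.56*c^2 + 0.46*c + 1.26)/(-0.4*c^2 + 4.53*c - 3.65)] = (-15.9428*c^2 + 26.996*c - 7.3868)/(0.16*c^4 - 3.624*c^3 + 23.4409*c^2 - 33.069*c + 13.3225)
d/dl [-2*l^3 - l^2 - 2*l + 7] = -6*l^2 - 2*l - 2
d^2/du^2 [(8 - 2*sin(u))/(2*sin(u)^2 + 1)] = 2*(36*sin(u)^5 - 64*sin(u)^4 + 128*sin(u)^2 - 22*sin(u) + 15*sin(3*u) - 2*sin(5*u) - 16)/(2*sin(u)^2 + 1)^3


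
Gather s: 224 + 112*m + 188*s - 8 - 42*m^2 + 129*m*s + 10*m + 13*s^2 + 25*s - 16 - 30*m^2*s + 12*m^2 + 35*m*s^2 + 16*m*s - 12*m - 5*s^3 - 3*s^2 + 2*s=-30*m^2 + 110*m - 5*s^3 + s^2*(35*m + 10) + s*(-30*m^2 + 145*m + 215) + 200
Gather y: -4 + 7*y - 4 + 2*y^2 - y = 2*y^2 + 6*y - 8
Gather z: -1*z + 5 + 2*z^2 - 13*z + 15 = 2*z^2 - 14*z + 20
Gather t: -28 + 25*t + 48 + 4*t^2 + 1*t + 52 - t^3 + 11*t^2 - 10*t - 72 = -t^3 + 15*t^2 + 16*t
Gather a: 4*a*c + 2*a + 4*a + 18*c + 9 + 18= a*(4*c + 6) + 18*c + 27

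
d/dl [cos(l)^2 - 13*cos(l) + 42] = (13 - 2*cos(l))*sin(l)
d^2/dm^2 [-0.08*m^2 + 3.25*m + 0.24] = -0.160000000000000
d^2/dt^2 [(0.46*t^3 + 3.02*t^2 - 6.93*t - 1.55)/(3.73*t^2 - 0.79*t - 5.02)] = (7.105427357601e-15*t^5 + 5.6843418860808e-14*t^4 - 157.233922*t^3 + 220.84539*t^2 - 681.611454*t + 147.195434)/(51.895117*t^6 - 32.973573*t^5 - 202.544595*t^4 + 88.261565*t^3 + 272.59353*t^2 - 59.724948*t - 126.506008)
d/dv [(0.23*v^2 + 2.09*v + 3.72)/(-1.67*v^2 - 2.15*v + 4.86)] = (2.9958*v^2 + 14.6604*v + 18.1554)/(2.7889*v^4 + 7.181*v^3 - 11.6099*v^2 - 20.898*v + 23.6196)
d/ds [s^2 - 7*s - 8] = 2*s - 7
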